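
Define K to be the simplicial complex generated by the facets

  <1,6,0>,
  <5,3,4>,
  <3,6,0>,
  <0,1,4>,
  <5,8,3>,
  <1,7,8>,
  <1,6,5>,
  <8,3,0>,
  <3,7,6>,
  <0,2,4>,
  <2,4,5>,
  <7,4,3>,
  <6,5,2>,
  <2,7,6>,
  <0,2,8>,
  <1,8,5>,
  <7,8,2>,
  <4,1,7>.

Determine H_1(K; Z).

H_1 ≅ Z^2.

Take the total order 0 < 1 < 2 < 3 < 4 < 5 < 6 < 7 < 8 on the vertex set. Then K (dimension 2) consists of the simplices:

  0-simplices (9): [0], [1], [2], [3], [4], [5], [6], [7], [8]
  1-simplices (27): (27 of them)
  2-simplices (18): [0,1,4], [0,1,6], [0,2,4], [0,2,8], [0,3,6], [0,3,8], [1,4,7], [1,5,6], [1,5,8], [1,7,8], [2,4,5], [2,5,6], [2,6,7], [2,7,8], [3,4,5], [3,4,7], [3,5,8], [3,6,7]

so the chain groups are C_0 ≅ Z^9, C_1 ≅ Z^27, C_2 ≅ Z^18.

∂_1: C_1 → C_0 maps an edge to its endpoints' difference, ∂[p,q] = q − p.
The resulting 9×27 matrix has rank 8, and its Smith normal form has invariant factors (1,1,1,1,1,1,1,1).

Boundary ∂_2: C_2 → C_1 acts by ∂[p,q,r] = [q,r] − [p,r] + [p,q]. For instance
  ∂[0,3,8] = [3,8] − [0,8] + [0,3],
  ∂[0,1,4] = [1,4] − [0,4] + [0,1].
As a 27×18 matrix over Z this has rank 17, with invariant factors (1,1,1,1,1,1,1,1,1,1,1,1,1,1,1,1,1).

Reading off H_k = ker ∂_k / im ∂_{k+1}:

  H_1: rank ker ∂_1 − rank ∂_2 = (27 − 8) − 17 = 2, and the invariant factors of ∂_2 are all 1, so H_1 = Z^2.

(K is a triangulation of the torus T^2.)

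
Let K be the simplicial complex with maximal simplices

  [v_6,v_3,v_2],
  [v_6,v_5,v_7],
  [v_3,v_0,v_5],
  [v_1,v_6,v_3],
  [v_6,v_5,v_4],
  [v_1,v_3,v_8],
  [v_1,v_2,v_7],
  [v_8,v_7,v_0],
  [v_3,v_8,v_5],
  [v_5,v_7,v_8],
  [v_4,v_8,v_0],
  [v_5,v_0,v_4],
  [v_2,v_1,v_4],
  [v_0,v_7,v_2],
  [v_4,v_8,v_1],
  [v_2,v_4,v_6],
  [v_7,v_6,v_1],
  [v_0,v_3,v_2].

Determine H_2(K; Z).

Order the vertices as v_0 < v_1 < v_2 < v_3 < v_4 < v_5 < v_6 < v_7 < v_8. Listing each simplex with vertices in this order, K has dimension 2 with simplices:

  0-simplices (9): [v_0], [v_1], [v_2], [v_3], [v_4], [v_5], [v_6], [v_7], [v_8]
  1-simplices (27): (27 of them)
  2-simplices (18): (18 of them)

so the chain groups are C_0 ≅ Z^9, C_1 ≅ Z^27, C_2 ≅ Z^18.

The boundary map ∂_1: C_1 → C_0 is given by ∂[p,q] = [q] − [p]. For instance
  ∂[v_0,v_2] = [v_2] − [v_0].
As a 9×27 matrix over Z this has rank 8, with invariant factors (1,1,1,1,1,1,1,1).

The boundary map ∂_2: C_2 → C_1 sends each 2-simplex [p,q,r] to [q,r] − [p,r] + [p,q]. For instance
  ∂[v_5,v_7,v_8] = [v_7,v_8] − [v_5,v_8] + [v_5,v_7],
  ∂[v_0,v_3,v_5] = [v_3,v_5] − [v_0,v_5] + [v_0,v_3].
This gives a 27×18 integer matrix of rank 18; reducing to Smith normal form yields diagonal entries (1,1,1,1,1,1,1,1,1,1,1,1,1,1,1,1,1,2).

From H_k ≅ ker(∂_k) / im(∂_{k+1}) we obtain:

  H_2: rank ker ∂_2 − rank ∂_3 = (18 − 18) − 0 = 0, and there is no ∂_3, so H_2 ≅ 0.

H_2 ≅ 0.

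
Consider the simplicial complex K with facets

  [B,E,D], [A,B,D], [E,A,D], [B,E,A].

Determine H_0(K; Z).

H_0 ≅ Z.

We work with the vertex ordering A < B < D < E. The simplices of K, each written with vertices in increasing order, are:

  0-simplices (4): A, B, D, E
  1-simplices (6): AB, AD, AE, BD, BE, DE
  2-simplices (4): ABD, ABE, ADE, BDE

Hence C_0 ≅ Z^4, C_1 ≅ Z^6, C_2 ≅ Z^4.

∂_1: C_1 → C_0 maps an edge to its endpoints' difference, ∂[p,q] = q − p. For instance
  ∂AD = D − A.
This gives a 4×6 integer matrix of rank 3; reducing to Smith normal form yields diagonal entries (1,1,1).

Boundary ∂_2: C_2 → C_1 acts by ∂[p,q,r] = [q,r] − [p,r] + [p,q]. For instance
  ∂BDE = DE − BE + BD,
  ∂ADE = DE − AE + AD.
This gives a 6×4 integer matrix of rank 3; reducing to Smith normal form yields diagonal entries (1,1,1).

From H_k ≅ ker(∂_k) / im(∂_{k+1}) we obtain:

  H_0: rank C_0 − rank ∂_1 = 4 − 3 = 1, and the invariant factors of ∂_1 are all 1, so H_0 ≅ Z.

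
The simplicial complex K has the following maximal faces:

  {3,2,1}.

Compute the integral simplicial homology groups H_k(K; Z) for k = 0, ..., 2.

Order the vertices as 1 < 2 < 3. Listing each simplex with vertices in this order, K has dimension 2 with simplices:

  0-simplices (3): [1], [2], [3]
  1-simplices (3): [1,2], [1,3], [2,3]
  2-simplices (1): [1,2,3]

so the chain groups are C_0 ≅ Z^3, C_1 ≅ Z^3, C_2 ≅ Z^1.

The boundary map ∂_1: C_1 → C_0 sends each edge [p,q] (with p < q) to q − p. For instance
  ∂[2,3] = [3] − [2].
The resulting 3×3 matrix has rank 2, and its Smith normal form has invariant factors (1,1).

∂_2: C_2 → C_1 maps a triangle to the signed sum of its edges. For instance
  ∂[1,2,3] = [2,3] − [1,3] + [1,2].
The resulting 3×1 matrix has rank 1, and its Smith normal form has invariant factors (1).

Reading off H_k = ker ∂_k / im ∂_{k+1}:

  H_0: rank C_0 − rank ∂_1 = 3 − 2 = 1, and the invariant factors of ∂_1 are all 1, so H_0 = Z.
  H_1: rank ker ∂_1 − rank ∂_2 = (3 − 2) − 1 = 0, and the invariant factors of ∂_2 are all 1, so H_1 = 0.
  H_2: rank ker ∂_2 − rank ∂_3 = (1 − 1) − 0 = 0, and there is no ∂_3, so H_2 = 0.

H_0 ≅ Z,  H_1 = 0,  H_2 = 0.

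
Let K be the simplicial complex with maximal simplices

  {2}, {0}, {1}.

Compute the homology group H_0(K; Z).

H_0 = Z^3.

Fix the vertex order 0 < 1 < 2 and write every simplex with vertices in increasing order. Then dim K = 0 and the simplices of K are:

  0-simplices (3): [0], [1], [2]

Hence C_0 ≅ Z^3.

Computing H_k = (kernel of ∂_k) / (image of ∂_{k+1}):

  H_0: rank C_0 − rank ∂_1 = 3 − 0 = 3, and there is no ∂_1, so H_0 ≅ Z^3.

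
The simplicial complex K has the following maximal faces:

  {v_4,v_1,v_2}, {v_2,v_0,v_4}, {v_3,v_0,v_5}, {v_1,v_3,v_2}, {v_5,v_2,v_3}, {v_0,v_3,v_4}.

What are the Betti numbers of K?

Take the total order v_0 < v_1 < v_2 < v_3 < v_4 < v_5 on the vertex set. Then K (dimension 2) consists of the simplices:

  0-simplices (6): [v_0], [v_1], [v_2], [v_3], [v_4], [v_5]
  1-simplices (12): [v_0,v_2], [v_0,v_3], [v_0,v_4], [v_0,v_5], [v_1,v_2], [v_1,v_3], [v_1,v_4], [v_2,v_3], [v_2,v_4], [v_2,v_5], [v_3,v_4], [v_3,v_5]
  2-simplices (6): [v_0,v_2,v_4], [v_0,v_3,v_4], [v_0,v_3,v_5], [v_1,v_2,v_3], [v_1,v_2,v_4], [v_2,v_3,v_5]

so the chain groups are C_0 ≅ Z^6, C_1 ≅ Z^12, C_2 ≅ Z^6.

∂_1: C_1 → C_0 is given by ∂[p,q] = [q] − [p].
As a 6×12 matrix over Z this has rank 5, with invariant factors (1,1,1,1,1).

Boundary ∂_2: C_2 → C_1 maps a triangle to the signed sum of its edges. For instance
  ∂[v_0,v_3,v_5] = [v_3,v_5] − [v_0,v_5] + [v_0,v_3],
  ∂[v_1,v_2,v_3] = [v_2,v_3] − [v_1,v_3] + [v_1,v_2].
As a 12×6 matrix over Z this has rank 6, with invariant factors (1,1,1,1,1,1).

Computing H_k = (kernel of ∂_k) / (image of ∂_{k+1}):

  H_0: rank C_0 − rank ∂_1 = 6 − 5 = 1, and the invariant factors of ∂_1 are all 1, so H_0 = Z.
  H_1: rank ker ∂_1 − rank ∂_2 = (12 − 5) − 6 = 1, and the invariant factors of ∂_2 are all 1, so H_1 = Z.
  H_2: rank ker ∂_2 − rank ∂_3 = (6 − 6) − 0 = 0, and there is no ∂_3, so H_2 = 0.

(K is a triangulation of the cylinder S^1 x I.)

Hence the Betti numbers are b_0 = 1, b_1 = 1, b_2 = 0.

b_0 = 1, b_1 = 1, b_2 = 0.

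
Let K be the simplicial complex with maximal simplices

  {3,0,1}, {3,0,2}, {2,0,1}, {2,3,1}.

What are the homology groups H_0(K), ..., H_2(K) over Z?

H_0 ≅ Z,  H_1 = 0,  H_2 ≅ Z.

Fix the vertex order 0 < 1 < 2 < 3 and write every simplex with vertices in increasing order. Then dim K = 2 and the simplices of K are:

  0-simplices (4): [0], [1], [2], [3]
  1-simplices (6): [0,1], [0,2], [0,3], [1,2], [1,3], [2,3]
  2-simplices (4): [0,1,2], [0,1,3], [0,2,3], [1,2,3]

Hence C_0 ≅ Z^4, C_1 ≅ Z^6, C_2 ≅ Z^4.

Boundary ∂_1: C_1 → C_0 maps an edge to its endpoints' difference, ∂[p,q] = q − p. For instance
  ∂[0,3] = [3] − [0].
This gives a 4×6 integer matrix of rank 3; reducing to Smith normal form yields diagonal entries (1,1,1).

Boundary ∂_2: C_2 → C_1 acts by ∂[p,q,r] = [q,r] − [p,r] + [p,q]. For instance
  ∂[1,2,3] = [2,3] − [1,3] + [1,2],
  ∂[0,1,3] = [1,3] − [0,3] + [0,1].
The resulting 6×4 matrix has rank 3, and its Smith normal form has invariant factors (1,1,1).

Computing H_k = (kernel of ∂_k) / (image of ∂_{k+1}):

  H_0: rank C_0 − rank ∂_1 = 4 − 3 = 1, and the invariant factors of ∂_1 are all 1, so H_0 = Z.
  H_1: rank ker ∂_1 − rank ∂_2 = (6 − 3) − 3 = 0, and the invariant factors of ∂_2 are all 1, so H_1 = 0.
  H_2: rank ker ∂_2 − rank ∂_3 = (4 − 3) − 0 = 1, and there is no ∂_3, so H_2 = Z.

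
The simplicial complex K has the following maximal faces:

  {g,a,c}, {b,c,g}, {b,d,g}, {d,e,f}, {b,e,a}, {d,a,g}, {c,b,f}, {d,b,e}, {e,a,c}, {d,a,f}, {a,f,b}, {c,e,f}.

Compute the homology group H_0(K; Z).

H_0 = Z.

Take the total order a < b < c < d < e < f < g on the vertex set. Then K (dimension 2) consists of the simplices:

  0-simplices (7): a, b, c, d, e, f, g
  1-simplices (18): ab, ac, ad, ae, af, ag, bc, bd, be, bf, bg, ce, cf, cg, de, df, dg, ef
  2-simplices (12): abe, abf, ace, acg, adf, adg, bcf, bcg, bde, bdg, cef, def

so the chain groups are C_0 ≅ Z^7, C_1 ≅ Z^18, C_2 ≅ Z^12.

The boundary map ∂_1: C_1 → C_0 is given by ∂[p,q] = [q] − [p]. For instance
  ∂be = e − b.
This gives a 7×18 integer matrix of rank 6; reducing to Smith normal form yields diagonal entries (1,1,1,1,1,1).

Boundary ∂_2: C_2 → C_1 acts by ∂[p,q,r] = [q,r] − [p,r] + [p,q]. For instance
  ∂bdg = dg − bg + bd,
  ∂adg = dg − ag + ad.
As a 18×12 matrix over Z this has rank 12, with invariant factors (1,1,1,1,1,1,1,1,1,1,1,2).

Reading off H_k = ker ∂_k / im ∂_{k+1}:

  H_0: rank C_0 − rank ∂_1 = 7 − 6 = 1, and the invariant factors of ∂_1 are all 1, so H_0 = Z.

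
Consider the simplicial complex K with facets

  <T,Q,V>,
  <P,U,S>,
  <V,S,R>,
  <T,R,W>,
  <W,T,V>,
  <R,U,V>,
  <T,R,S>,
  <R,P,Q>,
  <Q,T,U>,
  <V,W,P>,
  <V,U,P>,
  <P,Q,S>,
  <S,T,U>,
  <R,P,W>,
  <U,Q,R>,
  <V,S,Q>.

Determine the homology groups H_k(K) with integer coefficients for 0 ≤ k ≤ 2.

H_0 ≅ Z,  H_1 ≅ Z^2,  H_2 ≅ Z.

Take the total order P < Q < R < S < T < U < V < W on the vertex set. Then K (dimension 2) consists of the simplices:

  0-simplices (8): P, Q, R, S, T, U, V, W
  1-simplices (24): PQ, PR, PS, PU, PV, PW, QR, QS, QT, QU, QV, RS, RT, RU, RV, RW, ST, SU, SV, TU, TV, TW, UV, VW
  2-simplices (16): PQR, PQS, PRW, PSU, PUV, PVW, QRU, QSV, QTU, QTV, RST, RSV, RTW, RUV, STU, TVW

Hence C_0 ≅ Z^8, C_1 ≅ Z^24, C_2 ≅ Z^16.

Boundary ∂_1: C_1 → C_0 sends each edge [p,q] (with p < q) to q − p. For instance
  ∂QT = T − Q.
The resulting 8×24 matrix has rank 7, and its Smith normal form has invariant factors (1,1,1,1,1,1,1).

Boundary ∂_2: C_2 → C_1 maps a triangle to the signed sum of its edges. For instance
  ∂RTW = TW − RW + RT,
  ∂RST = ST − RT + RS.
As a 24×16 matrix over Z this has rank 15, with invariant factors (1,1,1,1,1,1,1,1,1,1,1,1,1,1,1).

From H_k ≅ ker(∂_k) / im(∂_{k+1}) we obtain:

  H_0: rank C_0 − rank ∂_1 = 8 − 7 = 1, and the invariant factors of ∂_1 are all 1, so H_0 ≅ Z.
  H_1: rank ker ∂_1 − rank ∂_2 = (24 − 7) − 15 = 2, and the invariant factors of ∂_2 are all 1, so H_1 ≅ Z^2.
  H_2: rank ker ∂_2 − rank ∂_3 = (16 − 15) − 0 = 1, and there is no ∂_3, so H_2 ≅ Z.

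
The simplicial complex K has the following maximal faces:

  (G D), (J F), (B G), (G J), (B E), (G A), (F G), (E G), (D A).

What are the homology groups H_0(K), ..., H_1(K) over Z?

H_0 ≅ Z,  H_1 ≅ Z^3.

Take the total order A < B < D < E < F < G < J on the vertex set. Then K (dimension 1) consists of the simplices:

  0-simplices (7): A, B, D, E, F, G, J
  1-simplices (9): AD, AG, BE, BG, DG, EG, FG, FJ, GJ

Hence C_0 ≅ Z^7, C_1 ≅ Z^9.

∂_1: C_1 → C_0 sends each edge [p,q] (with p < q) to q − p. For instance
  ∂AD = D − A.
This gives a 7×9 integer matrix of rank 6; reducing to Smith normal form yields diagonal entries (1,1,1,1,1,1).

From H_k ≅ ker(∂_k) / im(∂_{k+1}) we obtain:

  H_0: rank C_0 − rank ∂_1 = 7 − 6 = 1, and the invariant factors of ∂_1 are all 1, so H_0 = Z.
  H_1: rank ker ∂_1 − rank ∂_2 = (9 − 6) − 0 = 3, and there is no ∂_2, so H_1 = Z^3.

As a check, the Euler characteristic is 7 − 9 = -2, which agrees with 1 − 3 = -2.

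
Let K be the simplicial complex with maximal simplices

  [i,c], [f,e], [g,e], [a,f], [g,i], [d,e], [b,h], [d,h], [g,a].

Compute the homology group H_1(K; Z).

H_1 ≅ Z.

Fix the vertex order a < b < c < d < e < f < g < h < i and write every simplex with vertices in increasing order. Then dim K = 1 and the simplices of K are:

  0-simplices (9): a, b, c, d, e, f, g, h, i
  1-simplices (9): af, ag, bh, ci, de, dh, ef, eg, gi

so the chain groups are C_0 ≅ Z^9, C_1 ≅ Z^9.

The boundary map ∂_1: C_1 → C_0 sends each edge [p,q] (with p < q) to q − p. For instance
  ∂de = e − d.
As a 9×9 matrix over Z this has rank 8, with invariant factors (1,1,1,1,1,1,1,1).

Now H_k = ker ∂_k / im ∂_{k+1}, so:

  H_1: rank ker ∂_1 − rank ∂_2 = (9 − 8) − 0 = 1, and there is no ∂_2, so H_1 ≅ Z.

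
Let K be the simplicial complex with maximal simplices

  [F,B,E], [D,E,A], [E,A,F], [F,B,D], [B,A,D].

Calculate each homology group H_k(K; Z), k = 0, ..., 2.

H_0 = Z,  H_1 = Z,  H_2 = 0.

K has 5 vertices, 10 edges, 5 triangles.
rank ∂_0 = 0, rank ∂_1 = 4 ⇒ b_0 = 5 − 0 − 4 = 1; all invariant factors of ∂_1 are 1 so no torsion. So H_0 ≅ Z.
rank ∂_1 = 4, rank ∂_2 = 5 ⇒ b_1 = 10 − 4 − 5 = 1; all invariant factors of ∂_2 are 1 so no torsion. So H_1 ≅ Z.
rank ∂_2 = 5, rank ∂_3 = 0 ⇒ b_2 = 5 − 5 − 0 = 0. So H_2 ≅ 0.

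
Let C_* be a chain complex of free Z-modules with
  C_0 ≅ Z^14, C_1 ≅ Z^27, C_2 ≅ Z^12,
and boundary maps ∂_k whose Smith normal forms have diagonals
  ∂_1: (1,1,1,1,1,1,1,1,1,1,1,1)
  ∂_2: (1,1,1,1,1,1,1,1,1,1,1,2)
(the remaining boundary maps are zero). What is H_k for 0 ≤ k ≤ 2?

H_0: b_0 = 14 − 0 − 12 = 2; torsion from ∂_1 factors > 1: none. So H_0 = Z^2.
H_1: b_1 = 27 − 12 − 12 = 3; torsion from ∂_2 factors > 1: [2]. So H_1 = Z^3 ⊕ Z/2Z.
H_2: b_2 = 12 − 12 − 0 = 0; torsion from ∂_3 factors > 1: none. So H_2 = 0.

H_0 = Z^2,  H_1 = Z^3 ⊕ Z/2Z,  H_2 = 0.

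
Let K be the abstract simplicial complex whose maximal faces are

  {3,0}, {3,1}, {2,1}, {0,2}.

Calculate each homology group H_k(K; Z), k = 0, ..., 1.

H_0 ≅ Z,  H_1 ≅ Z.

Take the total order 0 < 1 < 2 < 3 on the vertex set. Then K (dimension 1) consists of the simplices:

  0-simplices (4): [0], [1], [2], [3]
  1-simplices (4): [0,2], [0,3], [1,2], [1,3]

giving chain groups C_0 ≅ Z^4, C_1 ≅ Z^4.

Boundary ∂_1: C_1 → C_0 is given by ∂[p,q] = [q] − [p].
As a 4×4 matrix over Z this has rank 3, with invariant factors (1,1,1).

Now H_k = ker ∂_k / im ∂_{k+1}, so:

  H_0: rank C_0 − rank ∂_1 = 4 − 3 = 1, and the invariant factors of ∂_1 are all 1, so H_0 = Z.
  H_1: rank ker ∂_1 − rank ∂_2 = (4 − 3) − 0 = 1, and there is no ∂_2, so H_1 = Z.

As a check, the Euler characteristic is 4 − 4 = 0, which agrees with 1 − 1 = 0.
(K is a triangulation of the circle S^1.)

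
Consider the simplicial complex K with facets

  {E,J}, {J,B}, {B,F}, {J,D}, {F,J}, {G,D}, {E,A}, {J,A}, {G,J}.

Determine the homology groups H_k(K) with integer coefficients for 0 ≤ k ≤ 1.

H_0 = Z,  H_1 = Z^3.

Take the total order A < B < D < E < F < G < J on the vertex set. Then K (dimension 1) consists of the simplices:

  0-simplices (7): A, B, D, E, F, G, J
  1-simplices (9): AE, AJ, BF, BJ, DG, DJ, EJ, FJ, GJ

so the chain groups are C_0 ≅ Z^7, C_1 ≅ Z^9.

Boundary ∂_1: C_1 → C_0 is given by ∂[p,q] = [q] − [p]. For instance
  ∂BJ = J − B.
This gives a 7×9 integer matrix of rank 6; reducing to Smith normal form yields diagonal entries (1,1,1,1,1,1).

Computing H_k = (kernel of ∂_k) / (image of ∂_{k+1}):

  H_0: rank C_0 − rank ∂_1 = 7 − 6 = 1, and the invariant factors of ∂_1 are all 1, so H_0 = Z.
  H_1: rank ker ∂_1 − rank ∂_2 = (9 − 6) − 0 = 3, and there is no ∂_2, so H_1 = Z^3.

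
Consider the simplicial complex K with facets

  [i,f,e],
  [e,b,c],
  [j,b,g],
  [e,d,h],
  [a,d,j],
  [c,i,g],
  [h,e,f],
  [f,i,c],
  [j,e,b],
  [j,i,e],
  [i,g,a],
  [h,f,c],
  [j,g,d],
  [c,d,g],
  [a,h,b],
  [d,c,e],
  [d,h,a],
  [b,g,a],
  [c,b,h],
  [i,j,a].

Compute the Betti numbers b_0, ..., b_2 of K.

b_0 = 1, b_1 = 1, b_2 = 0.

Take the total order a < b < c < d < e < f < g < h < i < j on the vertex set. Then K (dimension 2) consists of the simplices:

  0-simplices (10): a, b, c, d, e, f, g, h, i, j
  1-simplices (30): ab, ad, ag, ah, ai, aj, bc, be, bg, bh, bj, cd, ce, cf, cg, ch, ci, de, dg, dh, dj, ef, eh, ei, ej, fh, fi, gi, gj, ij
  2-simplices (20): abg, abh, adh, adj, agi, aij, bce, bch, bej, bgj, cde, cdg, cfh, cfi, cgi, deh, dgj, efh, efi, eij

Hence C_0 ≅ Z^10, C_1 ≅ Z^30, C_2 ≅ Z^20.

Boundary ∂_1: C_1 → C_0 is given by ∂[p,q] = [q] − [p].
This gives a 10×30 integer matrix of rank 9; reducing to Smith normal form yields diagonal entries (1,1,1,1,1,1,1,1,1).

The boundary map ∂_2: C_2 → C_1 maps a triangle to the signed sum of its edges. For instance
  ∂abh = bh − ah + ab,
  ∂cfi = fi − ci + cf.
The 30×20 boundary matrix has rank 20 and Smith normal form diag(1,1,1,1,1,1,1,1,1,1,1,1,1,1,1,1,1,1,1,2).

Now H_k = ker ∂_k / im ∂_{k+1}, so:

  H_0: rank C_0 − rank ∂_1 = 10 − 9 = 1, and the invariant factors of ∂_1 are all 1, so H_0 ≅ Z.
  H_1: rank ker ∂_1 − rank ∂_2 = (30 − 9) − 20 = 1, and ∂_2 has invariant factor 2 > 1, so H_1 ≅ Z ⊕ Z/2.
  H_2: rank ker ∂_2 − rank ∂_3 = (20 − 20) − 0 = 0, and there is no ∂_3, so H_2 ≅ 0.

As a check, the Euler characteristic is 10 − 30 + 20 = 0, which agrees with 1 − 1 + 0 = 0.

Hence the Betti numbers are b_0 = 1, b_1 = 1, b_2 = 0.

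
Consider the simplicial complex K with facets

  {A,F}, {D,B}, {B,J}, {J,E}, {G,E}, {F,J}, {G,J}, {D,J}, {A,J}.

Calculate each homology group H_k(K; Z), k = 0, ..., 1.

Take the total order A < B < D < E < F < G < J on the vertex set. Then K (dimension 1) consists of the simplices:

  0-simplices (7): A, B, D, E, F, G, J
  1-simplices (9): AF, AJ, BD, BJ, DJ, EG, EJ, FJ, GJ

Hence C_0 ≅ Z^7, C_1 ≅ Z^9.

Boundary ∂_1: C_1 → C_0 sends each edge [p,q] (with p < q) to q − p. For instance
  ∂DJ = J − D.
The 7×9 boundary matrix has rank 6 and Smith normal form diag(1,1,1,1,1,1).

Reading off H_k = ker ∂_k / im ∂_{k+1}:

  H_0: rank C_0 − rank ∂_1 = 7 − 6 = 1, and the invariant factors of ∂_1 are all 1, so H_0 ≅ Z.
  H_1: rank ker ∂_1 − rank ∂_2 = (9 − 6) − 0 = 3, and there is no ∂_2, so H_1 ≅ Z^3.

(K is a triangulation of a wedge of 3 circles.)

H_0 = Z,  H_1 = Z^3.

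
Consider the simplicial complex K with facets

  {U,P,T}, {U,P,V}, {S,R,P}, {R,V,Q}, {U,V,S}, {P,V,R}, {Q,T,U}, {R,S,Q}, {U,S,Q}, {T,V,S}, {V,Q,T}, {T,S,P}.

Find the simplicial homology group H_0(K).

H_0 ≅ Z.

We work with the vertex ordering P < Q < R < S < T < U < V. The simplices of K, each written with vertices in increasing order, are:

  0-simplices (7): P, Q, R, S, T, U, V
  1-simplices (18): PR, PS, PT, PU, PV, QR, QS, QT, QU, QV, RS, RV, ST, SU, SV, TU, TV, UV
  2-simplices (12): PRS, PRV, PST, PTU, PUV, QRS, QRV, QSU, QTU, QTV, STV, SUV

so the chain groups are C_0 ≅ Z^7, C_1 ≅ Z^18, C_2 ≅ Z^12.

Boundary ∂_1: C_1 → C_0 maps an edge to its endpoints' difference, ∂[p,q] = q − p. For instance
  ∂UV = V − U.
This gives a 7×18 integer matrix of rank 6; reducing to Smith normal form yields diagonal entries (1,1,1,1,1,1).

Boundary ∂_2: C_2 → C_1 maps a triangle to the signed sum of its edges. For instance
  ∂QTU = TU − QU + QT,
  ∂STV = TV − SV + ST.
As a 18×12 matrix over Z this has rank 12, with invariant factors (1,1,1,1,1,1,1,1,1,1,1,2).

Computing H_k = (kernel of ∂_k) / (image of ∂_{k+1}):

  H_0: rank C_0 − rank ∂_1 = 7 − 6 = 1, and the invariant factors of ∂_1 are all 1, so H_0 ≅ Z.

(K is a triangulation of the real projective plane RP^2.)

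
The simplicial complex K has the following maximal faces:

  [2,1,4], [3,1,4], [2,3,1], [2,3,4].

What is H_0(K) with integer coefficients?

Order the vertices as 1 < 2 < 3 < 4. Listing each simplex with vertices in this order, K has dimension 2 with simplices:

  0-simplices (4): [1], [2], [3], [4]
  1-simplices (6): [1,2], [1,3], [1,4], [2,3], [2,4], [3,4]
  2-simplices (4): [1,2,3], [1,2,4], [1,3,4], [2,3,4]

Hence C_0 ≅ Z^4, C_1 ≅ Z^6, C_2 ≅ Z^4.

The boundary map ∂_1: C_1 → C_0 maps an edge to its endpoints' difference, ∂[p,q] = q − p. For instance
  ∂[1,2] = [2] − [1].
The resulting 4×6 matrix has rank 3, and its Smith normal form has invariant factors (1,1,1).

The boundary map ∂_2: C_2 → C_1 sends each 2-simplex [p,q,r] to [q,r] − [p,r] + [p,q]. For instance
  ∂[1,2,4] = [2,4] − [1,4] + [1,2],
  ∂[1,2,3] = [2,3] − [1,3] + [1,2].
The resulting 6×4 matrix has rank 3, and its Smith normal form has invariant factors (1,1,1).

Computing H_k = (kernel of ∂_k) / (image of ∂_{k+1}):

  H_0: rank C_0 − rank ∂_1 = 4 − 3 = 1, and the invariant factors of ∂_1 are all 1, so H_0 = Z.

H_0 ≅ Z.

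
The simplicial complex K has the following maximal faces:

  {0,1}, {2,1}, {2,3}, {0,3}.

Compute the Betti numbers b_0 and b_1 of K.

b_0 = 1, b_1 = 1.

Order the vertices as 0 < 1 < 2 < 3. Listing each simplex with vertices in this order, K has dimension 1 with simplices:

  0-simplices (4): [0], [1], [2], [3]
  1-simplices (4): [0,1], [0,3], [1,2], [2,3]

Hence C_0 ≅ Z^4, C_1 ≅ Z^4.

Boundary ∂_1: C_1 → C_0 is given by ∂[p,q] = [q] − [p].
This gives a 4×4 integer matrix of rank 3; reducing to Smith normal form yields diagonal entries (1,1,1).

Computing H_k = (kernel of ∂_k) / (image of ∂_{k+1}):

  H_0: rank C_0 − rank ∂_1 = 4 − 3 = 1, and the invariant factors of ∂_1 are all 1, so H_0 ≅ Z.
  H_1: rank ker ∂_1 − rank ∂_2 = (4 − 3) − 0 = 1, and there is no ∂_2, so H_1 ≅ Z.

As a check, the Euler characteristic is 4 − 4 = 0, which agrees with 1 − 1 = 0.

Hence the Betti numbers are b_0 = 1, b_1 = 1.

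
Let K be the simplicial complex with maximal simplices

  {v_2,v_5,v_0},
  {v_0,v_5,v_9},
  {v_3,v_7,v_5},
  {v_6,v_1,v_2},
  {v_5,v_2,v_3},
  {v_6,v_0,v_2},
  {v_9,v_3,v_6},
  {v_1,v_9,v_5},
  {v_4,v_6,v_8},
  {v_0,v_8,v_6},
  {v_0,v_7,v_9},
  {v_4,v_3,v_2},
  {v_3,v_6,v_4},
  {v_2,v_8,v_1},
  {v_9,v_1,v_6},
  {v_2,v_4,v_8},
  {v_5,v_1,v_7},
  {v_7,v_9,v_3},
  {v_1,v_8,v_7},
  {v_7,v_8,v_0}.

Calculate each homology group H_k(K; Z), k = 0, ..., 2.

Take the total order v_0 < v_1 < v_2 < v_3 < v_4 < v_5 < v_6 < v_7 < v_8 < v_9 on the vertex set. Then K (dimension 2) consists of the simplices:

  0-simplices (10): [v_0], [v_1], [v_2], [v_3], [v_4], [v_5], [v_6], [v_7], [v_8], [v_9]
  1-simplices (30): (30 of them)
  2-simplices (20): (20 of them)

so the chain groups are C_0 ≅ Z^10, C_1 ≅ Z^30, C_2 ≅ Z^20.

Boundary ∂_1: C_1 → C_0 maps an edge to its endpoints' difference, ∂[p,q] = q − p. For instance
  ∂[v_1,v_6] = [v_6] − [v_1].
The resulting 10×30 matrix has rank 9, and its Smith normal form has invariant factors (1,1,1,1,1,1,1,1,1).

Boundary ∂_2: C_2 → C_1 maps a triangle to the signed sum of its edges. For instance
  ∂[v_3,v_6,v_9] = [v_6,v_9] − [v_3,v_9] + [v_3,v_6],
  ∂[v_1,v_7,v_8] = [v_7,v_8] − [v_1,v_8] + [v_1,v_7].
This gives a 30×20 integer matrix of rank 20; reducing to Smith normal form yields diagonal entries (1,1,1,1,1,1,1,1,1,1,1,1,1,1,1,1,1,1,1,2).

Computing H_k = (kernel of ∂_k) / (image of ∂_{k+1}):

  H_0: rank C_0 − rank ∂_1 = 10 − 9 = 1, and the invariant factors of ∂_1 are all 1, so H_0 = Z.
  H_1: rank ker ∂_1 − rank ∂_2 = (30 − 9) − 20 = 1, and ∂_2 has invariant factor 2 > 1, so H_1 = Z ⊕ Z/2Z.
  H_2: rank ker ∂_2 − rank ∂_3 = (20 − 20) − 0 = 0, and there is no ∂_3, so H_2 = 0.

As a check, the Euler characteristic is 10 − 30 + 20 = 0, which agrees with 1 − 1 + 0 = 0.

H_0 ≅ Z,  H_1 ≅ Z ⊕ Z/2Z,  H_2 = 0.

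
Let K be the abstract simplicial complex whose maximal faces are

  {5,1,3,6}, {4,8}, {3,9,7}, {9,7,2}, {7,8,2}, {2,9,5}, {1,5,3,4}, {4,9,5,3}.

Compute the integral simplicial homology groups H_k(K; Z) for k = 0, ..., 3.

H_0 = Z,  H_1 = Z,  H_2 = 0,  H_3 = 0.

We work with the vertex ordering 1 < 2 < 3 < 4 < 5 < 6 < 7 < 8 < 9. The simplices of K, each written with vertices in increasing order, are:

  0-simplices (9): [1], [2], [3], [4], [5], [6], [7], [8], [9]
  1-simplices (20): [1,3], [1,4], [1,5], [1,6], [2,5], [2,7], [2,8], [2,9], [3,4], [3,5], [3,6], [3,7], [3,9], [4,5], [4,8], [4,9], [5,6], [5,9], [7,8], [7,9]
  2-simplices (14): [1,3,4], [1,3,5], [1,3,6], [1,4,5], [1,5,6], [2,5,9], [2,7,8], [2,7,9], [3,4,5], [3,4,9], [3,5,6], [3,5,9], [3,7,9], [4,5,9]
  3-simplices (3): [1,3,4,5], [1,3,5,6], [3,4,5,9]

giving chain groups C_0 ≅ Z^9, C_1 ≅ Z^20, C_2 ≅ Z^14, C_3 ≅ Z^3.

The boundary map ∂_1: C_1 → C_0 maps an edge to its endpoints' difference, ∂[p,q] = q − p. For instance
  ∂[5,6] = [6] − [5].
This gives a 9×20 integer matrix of rank 8; reducing to Smith normal form yields diagonal entries (1,1,1,1,1,1,1,1).

∂_2: C_2 → C_1 maps a triangle to the signed sum of its edges. For instance
  ∂[3,5,6] = [5,6] − [3,6] + [3,5],
  ∂[3,4,5] = [4,5] − [3,5] + [3,4].
This gives a 20×14 integer matrix of rank 11; reducing to Smith normal form yields diagonal entries (1,1,1,1,1,1,1,1,1,1,1).

∂_3: C_3 → C_2 sends each 3-simplex σ to the alternating sum Σ_i (−1)^i (σ with its i-th vertex removed). For instance
  ∂[3,4,5,9] = [4,5,9] − [3,5,9] + [3,4,9] − [3,4,5],
  ∂[1,3,4,5] = [3,4,5] − [1,4,5] + [1,3,5] − [1,3,4].
This gives a 14×3 integer matrix of rank 3; reducing to Smith normal form yields diagonal entries (1,1,1).

Now H_k = ker ∂_k / im ∂_{k+1}, so:

  H_0: rank C_0 − rank ∂_1 = 9 − 8 = 1, and the invariant factors of ∂_1 are all 1, so H_0 ≅ Z.
  H_1: rank ker ∂_1 − rank ∂_2 = (20 − 8) − 11 = 1, and the invariant factors of ∂_2 are all 1, so H_1 ≅ Z.
  H_2: rank ker ∂_2 − rank ∂_3 = (14 − 11) − 3 = 0, and the invariant factors of ∂_3 are all 1, so H_2 ≅ 0.
  H_3: rank ker ∂_3 − rank ∂_4 = (3 − 3) − 0 = 0, and there is no ∂_4, so H_3 ≅ 0.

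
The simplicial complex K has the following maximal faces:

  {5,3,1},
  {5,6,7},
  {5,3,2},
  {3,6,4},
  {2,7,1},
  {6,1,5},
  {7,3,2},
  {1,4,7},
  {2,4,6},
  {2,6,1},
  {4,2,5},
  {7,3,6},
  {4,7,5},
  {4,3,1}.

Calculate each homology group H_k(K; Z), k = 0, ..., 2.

Order the vertices as 1 < 2 < 3 < 4 < 5 < 6 < 7. Listing each simplex with vertices in this order, K has dimension 2 with simplices:

  0-simplices (7): [1], [2], [3], [4], [5], [6], [7]
  1-simplices (21): [1,2], [1,3], [1,4], [1,5], [1,6], [1,7], [2,3], [2,4], [2,5], [2,6], [2,7], [3,4], [3,5], [3,6], [3,7], [4,5], [4,6], [4,7], [5,6], [5,7], [6,7]
  2-simplices (14): [1,2,6], [1,2,7], [1,3,4], [1,3,5], [1,4,7], [1,5,6], [2,3,5], [2,3,7], [2,4,5], [2,4,6], [3,4,6], [3,6,7], [4,5,7], [5,6,7]

so the chain groups are C_0 ≅ Z^7, C_1 ≅ Z^21, C_2 ≅ Z^14.

∂_1: C_1 → C_0 is given by ∂[p,q] = [q] − [p]. For instance
  ∂[2,5] = [5] − [2].
The 7×21 boundary matrix has rank 6 and Smith normal form diag(1,1,1,1,1,1).

∂_2: C_2 → C_1 maps a triangle to the signed sum of its edges. For instance
  ∂[3,4,6] = [4,6] − [3,6] + [3,4],
  ∂[1,4,7] = [4,7] − [1,7] + [1,4].
As a 21×14 matrix over Z this has rank 13, with invariant factors (1,1,1,1,1,1,1,1,1,1,1,1,1).

From H_k ≅ ker(∂_k) / im(∂_{k+1}) we obtain:

  H_0: rank C_0 − rank ∂_1 = 7 − 6 = 1, and the invariant factors of ∂_1 are all 1, so H_0 = Z.
  H_1: rank ker ∂_1 − rank ∂_2 = (21 − 6) − 13 = 2, and the invariant factors of ∂_2 are all 1, so H_1 = Z^2.
  H_2: rank ker ∂_2 − rank ∂_3 = (14 − 13) − 0 = 1, and there is no ∂_3, so H_2 = Z.

As a check, the Euler characteristic is 7 − 21 + 14 = 0, which agrees with 1 − 2 + 1 = 0.
(K is a triangulation of the torus T^2.)

H_0 = Z,  H_1 = Z^2,  H_2 = Z.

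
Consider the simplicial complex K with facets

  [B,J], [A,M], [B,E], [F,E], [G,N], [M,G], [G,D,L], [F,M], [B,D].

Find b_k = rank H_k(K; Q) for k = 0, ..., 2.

Fix the vertex order A < B < D < E < F < G < J < L < M < N and write every simplex with vertices in increasing order. Then dim K = 2 and the simplices of K are:

  0-simplices (10): A, B, D, E, F, G, J, L, M, N
  1-simplices (11): AM, BD, BE, BJ, DG, DL, EF, FM, GL, GM, GN
  2-simplices (1): DGL

giving chain groups C_0 ≅ Z^10, C_1 ≅ Z^11, C_2 ≅ Z^1.

The boundary map ∂_1: C_1 → C_0 is given by ∂[p,q] = [q] − [p].
The 10×11 boundary matrix has rank 9 and Smith normal form diag(1,1,1,1,1,1,1,1,1).

∂_2: C_2 → C_1 acts by ∂[p,q,r] = [q,r] − [p,r] + [p,q]. For instance
  ∂DGL = GL − DL + DG.
This gives a 11×1 integer matrix of rank 1; reducing to Smith normal form yields diagonal entries (1).

From H_k ≅ ker(∂_k) / im(∂_{k+1}) we obtain:

  H_0: rank C_0 − rank ∂_1 = 10 − 9 = 1, and the invariant factors of ∂_1 are all 1, so H_0 = Z.
  H_1: rank ker ∂_1 − rank ∂_2 = (11 − 9) − 1 = 1, and the invariant factors of ∂_2 are all 1, so H_1 = Z.
  H_2: rank ker ∂_2 − rank ∂_3 = (1 − 1) − 0 = 0, and there is no ∂_3, so H_2 = 0.

As a check, the Euler characteristic is 10 − 11 + 1 = 0, which agrees with 1 − 1 + 0 = 0.

Hence the Betti numbers are b_0 = 1, b_1 = 1, b_2 = 0.

b_0 = 1, b_1 = 1, b_2 = 0.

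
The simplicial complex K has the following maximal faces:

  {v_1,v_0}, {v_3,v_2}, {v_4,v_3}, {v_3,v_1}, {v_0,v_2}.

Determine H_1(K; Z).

Fix the vertex order v_0 < v_1 < v_2 < v_3 < v_4 and write every simplex with vertices in increasing order. Then dim K = 1 and the simplices of K are:

  0-simplices (5): [v_0], [v_1], [v_2], [v_3], [v_4]
  1-simplices (5): [v_0,v_1], [v_0,v_2], [v_1,v_3], [v_2,v_3], [v_3,v_4]

Hence C_0 ≅ Z^5, C_1 ≅ Z^5.

∂_1: C_1 → C_0 is given by ∂[p,q] = [q] − [p]. For instance
  ∂[v_2,v_3] = [v_3] − [v_2].
The resulting 5×5 matrix has rank 4, and its Smith normal form has invariant factors (1,1,1,1).

Now H_k = ker ∂_k / im ∂_{k+1}, so:

  H_1: rank ker ∂_1 − rank ∂_2 = (5 − 4) − 0 = 1, and there is no ∂_2, so H_1 ≅ Z.

H_1 = Z.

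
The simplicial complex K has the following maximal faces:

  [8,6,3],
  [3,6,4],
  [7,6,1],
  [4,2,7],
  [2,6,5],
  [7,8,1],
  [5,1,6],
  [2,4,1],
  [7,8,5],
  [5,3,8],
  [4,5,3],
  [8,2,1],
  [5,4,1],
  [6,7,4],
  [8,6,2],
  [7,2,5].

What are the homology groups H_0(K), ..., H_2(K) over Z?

Order the vertices as 1 < 2 < 3 < 4 < 5 < 6 < 7 < 8. Listing each simplex with vertices in this order, K has dimension 2 with simplices:

  0-simplices (8): [1], [2], [3], [4], [5], [6], [7], [8]
  1-simplices (24): (24 of them)
  2-simplices (16): [1,2,4], [1,2,8], [1,4,5], [1,5,6], [1,6,7], [1,7,8], [2,4,7], [2,5,6], [2,5,7], [2,6,8], [3,4,5], [3,4,6], [3,5,8], [3,6,8], [4,6,7], [5,7,8]

Hence C_0 ≅ Z^8, C_1 ≅ Z^24, C_2 ≅ Z^16.

The boundary map ∂_1: C_1 → C_0 is given by ∂[p,q] = [q] − [p]. For instance
  ∂[4,7] = [7] − [4].
As a 8×24 matrix over Z this has rank 7, with invariant factors (1,1,1,1,1,1,1).

Boundary ∂_2: C_2 → C_1 acts by ∂[p,q,r] = [q,r] − [p,r] + [p,q]. For instance
  ∂[4,6,7] = [6,7] − [4,7] + [4,6],
  ∂[3,5,8] = [5,8] − [3,8] + [3,5].
The 24×16 boundary matrix has rank 15 and Smith normal form diag(1,1,1,1,1,1,1,1,1,1,1,1,1,1,1).

Reading off H_k = ker ∂_k / im ∂_{k+1}:

  H_0: rank C_0 − rank ∂_1 = 8 − 7 = 1, and the invariant factors of ∂_1 are all 1, so H_0 = Z.
  H_1: rank ker ∂_1 − rank ∂_2 = (24 − 7) − 15 = 2, and the invariant factors of ∂_2 are all 1, so H_1 = Z^2.
  H_2: rank ker ∂_2 − rank ∂_3 = (16 − 15) − 0 = 1, and there is no ∂_3, so H_2 = Z.

(K is a triangulation of the torus T^2.)

H_0 = Z,  H_1 = Z^2,  H_2 = Z.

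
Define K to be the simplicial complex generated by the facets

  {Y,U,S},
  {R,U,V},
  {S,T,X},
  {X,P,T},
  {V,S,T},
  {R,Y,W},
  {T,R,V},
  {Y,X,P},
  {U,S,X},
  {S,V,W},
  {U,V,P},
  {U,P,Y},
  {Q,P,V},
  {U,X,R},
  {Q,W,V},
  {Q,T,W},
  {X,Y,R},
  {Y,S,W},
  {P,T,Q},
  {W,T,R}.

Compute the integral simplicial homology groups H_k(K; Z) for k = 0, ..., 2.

H_0 = Z,  H_1 = Z ⊕ Z/2,  H_2 = 0.

Order the vertices as P < Q < R < S < T < U < V < W < X < Y. Listing each simplex with vertices in this order, K has dimension 2 with simplices:

  0-simplices (10): P, Q, R, S, T, U, V, W, X, Y
  1-simplices (30): PQ, PT, PU, PV, PX, PY, QT, QV, QW, RT, RU, RV, RW, RX, RY, ST, SU, SV, SW, SX, SY, TV, TW, TX, UV, UX, UY, VW, WY, XY
  2-simplices (20): PQT, PQV, PTX, PUV, PUY, PXY, QTW, QVW, RTV, RTW, RUV, RUX, RWY, RXY, STV, STX, SUX, SUY, SVW, SWY

giving chain groups C_0 ≅ Z^10, C_1 ≅ Z^30, C_2 ≅ Z^20.

Boundary ∂_1: C_1 → C_0 maps an edge to its endpoints' difference, ∂[p,q] = q − p. For instance
  ∂PT = T − P.
As a 10×30 matrix over Z this has rank 9, with invariant factors (1,1,1,1,1,1,1,1,1).

Boundary ∂_2: C_2 → C_1 acts by ∂[p,q,r] = [q,r] − [p,r] + [p,q]. For instance
  ∂SWY = WY − SY + SW,
  ∂STV = TV − SV + ST.
As a 30×20 matrix over Z this has rank 20, with invariant factors (1,1,1,1,1,1,1,1,1,1,1,1,1,1,1,1,1,1,1,2).

Now H_k = ker ∂_k / im ∂_{k+1}, so:

  H_0: rank C_0 − rank ∂_1 = 10 − 9 = 1, and the invariant factors of ∂_1 are all 1, so H_0 ≅ Z.
  H_1: rank ker ∂_1 − rank ∂_2 = (30 − 9) − 20 = 1, and ∂_2 has invariant factor 2 > 1, so H_1 ≅ Z ⊕ Z/2.
  H_2: rank ker ∂_2 − rank ∂_3 = (20 − 20) − 0 = 0, and there is no ∂_3, so H_2 ≅ 0.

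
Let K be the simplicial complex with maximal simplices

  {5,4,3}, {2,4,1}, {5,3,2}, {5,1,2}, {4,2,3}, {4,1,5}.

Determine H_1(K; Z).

Order the vertices as 1 < 2 < 3 < 4 < 5. Listing each simplex with vertices in this order, K has dimension 2 with simplices:

  0-simplices (5): [1], [2], [3], [4], [5]
  1-simplices (9): [1,2], [1,4], [1,5], [2,3], [2,4], [2,5], [3,4], [3,5], [4,5]
  2-simplices (6): [1,2,4], [1,2,5], [1,4,5], [2,3,4], [2,3,5], [3,4,5]

giving chain groups C_0 ≅ Z^5, C_1 ≅ Z^9, C_2 ≅ Z^6.

Boundary ∂_1: C_1 → C_0 sends each edge [p,q] (with p < q) to q − p.
As a 5×9 matrix over Z this has rank 4, with invariant factors (1,1,1,1).

The boundary map ∂_2: C_2 → C_1 sends each 2-simplex [p,q,r] to [q,r] − [p,r] + [p,q]. For instance
  ∂[1,2,5] = [2,5] − [1,5] + [1,2],
  ∂[1,2,4] = [2,4] − [1,4] + [1,2].
The resulting 9×6 matrix has rank 5, and its Smith normal form has invariant factors (1,1,1,1,1).

Reading off H_k = ker ∂_k / im ∂_{k+1}:

  H_1: rank ker ∂_1 − rank ∂_2 = (9 − 4) − 5 = 0, and the invariant factors of ∂_2 are all 1, so H_1 ≅ 0.

H_1 = 0.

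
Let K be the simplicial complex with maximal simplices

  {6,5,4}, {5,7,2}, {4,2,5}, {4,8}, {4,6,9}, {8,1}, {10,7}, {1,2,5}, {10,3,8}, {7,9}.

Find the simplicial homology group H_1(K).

Fix the vertex order 1 < 2 < 3 < 4 < 5 < 6 < 7 < 8 < 9 < 10 and write every simplex with vertices in increasing order. Then dim K = 2 and the simplices of K are:

  0-simplices (10): [1], [2], [3], [4], [5], [6], [7], [8], [9], [10]
  1-simplices (18): [1,2], [1,5], [1,8], [2,4], [2,5], [2,7], [3,8], [3,10], [4,5], [4,6], [4,8], [4,9], [5,6], [5,7], [6,9], [7,9], [7,10], [8,10]
  2-simplices (6): [1,2,5], [2,4,5], [2,5,7], [3,8,10], [4,5,6], [4,6,9]

so the chain groups are C_0 ≅ Z^10, C_1 ≅ Z^18, C_2 ≅ Z^6.

∂_1: C_1 → C_0 maps an edge to its endpoints' difference, ∂[p,q] = q − p.
This gives a 10×18 integer matrix of rank 9; reducing to Smith normal form yields diagonal entries (1,1,1,1,1,1,1,1,1).

Boundary ∂_2: C_2 → C_1 acts by ∂[p,q,r] = [q,r] − [p,r] + [p,q]. For instance
  ∂[1,2,5] = [2,5] − [1,5] + [1,2],
  ∂[2,5,7] = [5,7] − [2,7] + [2,5].
As a 18×6 matrix over Z this has rank 6, with invariant factors (1,1,1,1,1,1).

From H_k ≅ ker(∂_k) / im(∂_{k+1}) we obtain:

  H_1: rank ker ∂_1 − rank ∂_2 = (18 − 9) − 6 = 3, and the invariant factors of ∂_2 are all 1, so H_1 = Z^3.

H_1 = Z^3.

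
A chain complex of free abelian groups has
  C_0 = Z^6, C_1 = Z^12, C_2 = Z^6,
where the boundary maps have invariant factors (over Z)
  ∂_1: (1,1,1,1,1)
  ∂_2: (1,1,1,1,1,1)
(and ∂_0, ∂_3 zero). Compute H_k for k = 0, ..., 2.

H_0: b_0 = 6 − 0 − 5 = 1; torsion from ∂_1 factors > 1: none. So H_0 ≅ Z.
H_1: b_1 = 12 − 5 − 6 = 1; torsion from ∂_2 factors > 1: none. So H_1 ≅ Z.
H_2: b_2 = 6 − 6 − 0 = 0; torsion from ∂_3 factors > 1: none. So H_2 ≅ 0.

H_0 ≅ Z,  H_1 ≅ Z,  H_2 = 0.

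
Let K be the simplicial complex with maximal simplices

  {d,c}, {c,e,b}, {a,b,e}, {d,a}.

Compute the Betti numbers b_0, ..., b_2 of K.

We work with the vertex ordering a < b < c < d < e. The simplices of K, each written with vertices in increasing order, are:

  0-simplices (5): a, b, c, d, e
  1-simplices (7): ab, ad, ae, bc, be, cd, ce
  2-simplices (2): abe, bce

Hence C_0 ≅ Z^5, C_1 ≅ Z^7, C_2 ≅ Z^2.

Boundary ∂_1: C_1 → C_0 maps an edge to its endpoints' difference, ∂[p,q] = q − p.
The resulting 5×7 matrix has rank 4, and its Smith normal form has invariant factors (1,1,1,1).

The boundary map ∂_2: C_2 → C_1 sends each 2-simplex [p,q,r] to [q,r] − [p,r] + [p,q]. For instance
  ∂bce = ce − be + bc,
  ∂abe = be − ae + ab.
This gives a 7×2 integer matrix of rank 2; reducing to Smith normal form yields diagonal entries (1,1).

From H_k ≅ ker(∂_k) / im(∂_{k+1}) we obtain:

  H_0: rank C_0 − rank ∂_1 = 5 − 4 = 1, and the invariant factors of ∂_1 are all 1, so H_0 ≅ Z.
  H_1: rank ker ∂_1 − rank ∂_2 = (7 − 4) − 2 = 1, and the invariant factors of ∂_2 are all 1, so H_1 ≅ Z.
  H_2: rank ker ∂_2 − rank ∂_3 = (2 − 2) − 0 = 0, and there is no ∂_3, so H_2 ≅ 0.

Hence the Betti numbers are b_0 = 1, b_1 = 1, b_2 = 0.

b_0 = 1, b_1 = 1, b_2 = 0.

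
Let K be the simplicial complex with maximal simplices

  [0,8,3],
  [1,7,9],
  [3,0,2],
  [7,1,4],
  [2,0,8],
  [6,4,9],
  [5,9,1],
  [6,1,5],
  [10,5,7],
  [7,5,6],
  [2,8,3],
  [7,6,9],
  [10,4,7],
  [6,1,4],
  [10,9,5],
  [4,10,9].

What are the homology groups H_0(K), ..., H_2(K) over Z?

Fix the vertex order 0 < 1 < 2 < 3 < 4 < 5 < 6 < 7 < 8 < 9 < 10 and write every simplex with vertices in increasing order. Then dim K = 2 and the simplices of K are:

  0-simplices (11): [0], [1], [2], [3], [4], [5], [6], [7], [8], [9], [10]
  1-simplices (24): (24 of them)
  2-simplices (16): [0,2,3], [0,2,8], [0,3,8], [1,4,6], [1,4,7], [1,5,6], [1,5,9], [1,7,9], [2,3,8], [4,6,9], [4,7,10], [4,9,10], [5,6,7], [5,7,10], [5,9,10], [6,7,9]

giving chain groups C_0 ≅ Z^11, C_1 ≅ Z^24, C_2 ≅ Z^16.

The boundary map ∂_1: C_1 → C_0 maps an edge to its endpoints' difference, ∂[p,q] = q − p. For instance
  ∂[0,8] = [8] − [0].
The 11×24 boundary matrix has rank 9 and Smith normal form diag(1,1,1,1,1,1,1,1,1).

Boundary ∂_2: C_2 → C_1 maps a triangle to the signed sum of its edges. For instance
  ∂[0,2,3] = [2,3] − [0,3] + [0,2],
  ∂[1,4,7] = [4,7] − [1,7] + [1,4].
As a 24×16 matrix over Z this has rank 15, with invariant factors (1,1,1,1,1,1,1,1,1,1,1,1,1,1,2).

From H_k ≅ ker(∂_k) / im(∂_{k+1}) we obtain:

  H_0: rank C_0 − rank ∂_1 = 11 − 9 = 2, and the invariant factors of ∂_1 are all 1, so H_0 ≅ Z^2.
  H_1: rank ker ∂_1 − rank ∂_2 = (24 − 9) − 15 = 0, and ∂_2 has invariant factor 2 > 1, so H_1 ≅ Z/2Z.
  H_2: rank ker ∂_2 − rank ∂_3 = (16 − 15) − 0 = 1, and there is no ∂_3, so H_2 ≅ Z.

H_0 = Z^2,  H_1 = Z/2Z,  H_2 = Z.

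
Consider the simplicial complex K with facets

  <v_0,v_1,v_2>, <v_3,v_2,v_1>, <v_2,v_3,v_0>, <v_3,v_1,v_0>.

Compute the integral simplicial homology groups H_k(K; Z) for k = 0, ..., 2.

We work with the vertex ordering v_0 < v_1 < v_2 < v_3. The simplices of K, each written with vertices in increasing order, are:

  0-simplices (4): [v_0], [v_1], [v_2], [v_3]
  1-simplices (6): [v_0,v_1], [v_0,v_2], [v_0,v_3], [v_1,v_2], [v_1,v_3], [v_2,v_3]
  2-simplices (4): [v_0,v_1,v_2], [v_0,v_1,v_3], [v_0,v_2,v_3], [v_1,v_2,v_3]

Hence C_0 ≅ Z^4, C_1 ≅ Z^6, C_2 ≅ Z^4.

∂_1: C_1 → C_0 sends each edge [p,q] (with p < q) to q − p.
The resulting 4×6 matrix has rank 3, and its Smith normal form has invariant factors (1,1,1).

The boundary map ∂_2: C_2 → C_1 sends each 2-simplex [p,q,r] to [q,r] − [p,r] + [p,q]. For instance
  ∂[v_0,v_1,v_3] = [v_1,v_3] − [v_0,v_3] + [v_0,v_1],
  ∂[v_0,v_1,v_2] = [v_1,v_2] − [v_0,v_2] + [v_0,v_1].
This gives a 6×4 integer matrix of rank 3; reducing to Smith normal form yields diagonal entries (1,1,1).

Computing H_k = (kernel of ∂_k) / (image of ∂_{k+1}):

  H_0: rank C_0 − rank ∂_1 = 4 − 3 = 1, and the invariant factors of ∂_1 are all 1, so H_0 = Z.
  H_1: rank ker ∂_1 − rank ∂_2 = (6 − 3) − 3 = 0, and the invariant factors of ∂_2 are all 1, so H_1 = 0.
  H_2: rank ker ∂_2 − rank ∂_3 = (4 − 3) − 0 = 1, and there is no ∂_3, so H_2 = Z.

(K is a triangulation of the 2-sphere S^2.)

H_0 ≅ Z,  H_1 = 0,  H_2 ≅ Z.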